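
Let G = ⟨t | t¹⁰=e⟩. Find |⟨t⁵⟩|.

|⟨t⁵⟩| equals the order of t⁵. Compute successive powers until reaching e:
  (t⁵)¹ = t⁵, (t⁵)² = e.
The smallest positive k with (t⁵)ᵏ = e is 2, so |⟨t⁵⟩| = 2.

Answer: 2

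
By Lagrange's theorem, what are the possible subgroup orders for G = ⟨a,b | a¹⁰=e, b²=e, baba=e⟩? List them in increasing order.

|G| = 20 = 2² · 5. By Lagrange's theorem the order of any subgroup divides 20; the divisors of 20 are 1, 2, 4, 5, 10, 20.

Answer: 1, 2, 4, 5, 10, 20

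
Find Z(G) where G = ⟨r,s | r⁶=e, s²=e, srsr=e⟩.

An element z ∈ Z(G) iff z commutes with every generator.
For example r³ is central: (r³)·r = r⁴ = r·(r³); (r³)·s = r³s = s·(r³).
Whereas r ∉ Z(G) since r·s = rs ≠ r⁵s = s·r.
Checking each of the 12 elements this way gives Z(G) = {e, r³}, of order 2.

Answer: {e, r³}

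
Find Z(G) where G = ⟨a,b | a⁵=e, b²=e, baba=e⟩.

An element z ∈ Z(G) iff z commutes with every generator.
For example e is central: e·a = a = a·e; e·b = b = b·e.
Whereas a ∉ Z(G) since a·b = ab ≠ a⁴b = b·a.
Checking each of the 10 elements this way gives Z(G) = {e}, of order 1.

Answer: {e}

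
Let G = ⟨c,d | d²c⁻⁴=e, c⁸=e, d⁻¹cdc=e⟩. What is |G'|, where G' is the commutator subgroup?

G' = [G, G] is generated by all commutators. The generator-pair commutators are: [c, d] = c².
The subgroup they normally generate is {e, c², c⁴, c⁶}, of order 4.
Check: |G/G'| = 16/4 = 4 is the order of the abelianisation.

Answer: 4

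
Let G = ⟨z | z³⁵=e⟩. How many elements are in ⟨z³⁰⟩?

|⟨z³⁰⟩| equals the order of z³⁰. Compute successive powers until reaching e:
  (z³⁰)¹ = z³⁰, (z³⁰)² = z²⁵, (z³⁰)³ = z²⁰, (z³⁰)⁴ = z¹⁵, (z³⁰)⁵ = z¹⁰, (z³⁰)⁶ = z⁵, (z³⁰)⁷ = e.
The smallest positive k with (z³⁰)ᵏ = e is 7, so |⟨z³⁰⟩| = 7.

Answer: 7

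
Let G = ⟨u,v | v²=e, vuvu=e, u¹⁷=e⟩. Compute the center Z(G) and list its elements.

An element z ∈ Z(G) iff z commutes with every generator.
For example e is central: e·u = u = u·e; e·v = v = v·e.
Whereas u ∉ Z(G) since u·v = uv ≠ u¹⁶v = v·u.
Checking each of the 34 elements this way gives Z(G) = {e}, of order 1.

Answer: {e}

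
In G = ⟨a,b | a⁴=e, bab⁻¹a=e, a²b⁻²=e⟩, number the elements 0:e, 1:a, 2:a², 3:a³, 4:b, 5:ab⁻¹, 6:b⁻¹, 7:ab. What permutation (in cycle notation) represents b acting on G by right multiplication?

(0 4 2 6)(1 7 3 5)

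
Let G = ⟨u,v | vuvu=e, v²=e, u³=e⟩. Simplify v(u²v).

Compute v · (u²v) by multiplying left to right and reducing via the relations at each step:
  v · u² = uv
  (uv) · v = u

Answer: u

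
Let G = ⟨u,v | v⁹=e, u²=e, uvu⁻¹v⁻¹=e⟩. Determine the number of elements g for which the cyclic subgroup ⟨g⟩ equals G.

G is cyclic of order 18. An element generates G iff its order is 18, and a cyclic group of order 18 has exactly φ(18) = 6 such elements.

Answer: 6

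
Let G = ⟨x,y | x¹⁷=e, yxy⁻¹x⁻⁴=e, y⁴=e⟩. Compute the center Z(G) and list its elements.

An element z ∈ Z(G) iff z commutes with every generator.
For example e is central: e·x = x = x·e; e·y = y = y·e.
Whereas x ∉ Z(G) since x·y = xy ≠ x⁴y = y·x.
Checking each of the 68 elements this way gives Z(G) = {e}, of order 1.

Answer: {e}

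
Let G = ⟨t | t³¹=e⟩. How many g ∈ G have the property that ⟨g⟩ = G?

G is cyclic of order 31. An element generates G iff its order is 31, and a cyclic group of order 31 has exactly φ(31) = 30 such elements.

Answer: 30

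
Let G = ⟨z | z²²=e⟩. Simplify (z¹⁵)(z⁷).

Compute (z¹⁵) · (z⁷) by multiplying left to right and reducing via the relations at each step:
  (z¹⁵) · z⁷ = e

Answer: e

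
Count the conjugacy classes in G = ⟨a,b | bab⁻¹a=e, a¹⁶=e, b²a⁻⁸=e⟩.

The conjugacy classes (representative and size) are:
  [e] (size 1), [a] (size 2), [a¹⁴] (size 2), [a¹³] (size 2), [a¹²] (size 2), [a⁵] (size 2), [a¹⁰] (size 2), [a⁷] (size 2), [a⁸] (size 1), [b⁻¹] (size 8), [a⁷b⁻¹] (size 8).
Class equation: 1 + 2 + 2 + 2 + 2 + 2 + 2 + 2 + 1 + 8 + 8 = 32 = |G|. So G has 11 conjugacy classes.

Answer: 11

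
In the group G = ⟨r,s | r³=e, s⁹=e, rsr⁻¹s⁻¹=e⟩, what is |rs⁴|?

Compute successive powers until reaching e:
  (rs⁴)¹ = rs⁴, (rs⁴)² = r²s⁸, (rs⁴)³ = s³, (rs⁴)⁴ = rs⁷, (rs⁴)⁵ = r²s², (rs⁴)⁶ = s⁶, (rs⁴)⁷ = rs, (rs⁴)⁸ = r²s⁵, (rs⁴)⁹ = e.
The smallest positive k with (rs⁴)ᵏ = e is 9.

Answer: 9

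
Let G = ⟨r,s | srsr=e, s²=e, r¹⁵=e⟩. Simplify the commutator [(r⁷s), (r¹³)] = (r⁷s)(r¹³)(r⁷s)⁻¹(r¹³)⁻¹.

[(r⁷s), (r¹³)] = (r⁷s)·(r¹³)·(r⁷s)⁻¹·(r¹³)⁻¹.
  (r⁷s) · (r¹³) = r⁹s
  (r⁹s) · (r⁷s) = r²
  (r²) · (r²) = r⁴

Answer: r⁴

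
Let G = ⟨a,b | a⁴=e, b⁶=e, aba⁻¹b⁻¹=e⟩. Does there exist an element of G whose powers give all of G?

|G| = 24, but the maximum element order in G is 12 < 24. No single element generates all of G, so G is not cyclic.

Answer: No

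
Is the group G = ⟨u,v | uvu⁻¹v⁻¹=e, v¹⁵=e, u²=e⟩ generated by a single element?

|G| = 30. The element uv has order 30 (its powers give 30 distinct elements), so ⟨uv⟩ = G and G is cyclic.

Answer: Yes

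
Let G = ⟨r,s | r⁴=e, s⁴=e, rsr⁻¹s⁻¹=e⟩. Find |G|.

Enumerate words in the generators, reducing via the relations: the distinct elements are
  {e, r, s, rs, r², r³, s², s³, rs², rs³, r²s, r³s, r²s², r²s³, r³s², r³s³}.
No further products give new elements, so |G| = 16.

Answer: 16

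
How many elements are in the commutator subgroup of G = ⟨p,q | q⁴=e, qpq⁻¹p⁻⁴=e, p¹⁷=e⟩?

G' = [G, G] is generated by all commutators. The generator-pair commutators are: [p, q] = p¹⁴.
The subgroup they normally generate is {e, p, p², p³, p⁴, p⁵, p⁶, p⁷, p⁸, p⁹, p¹⁰, p¹¹, p¹², p¹³, p¹⁴, p¹⁵, p¹⁶}, of order 17.
Check: |G/G'| = 68/17 = 4 is the order of the abelianisation.

Answer: 17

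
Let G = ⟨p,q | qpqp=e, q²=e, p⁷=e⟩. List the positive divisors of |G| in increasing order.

|G| = 14 = 2 · 7. By Lagrange's theorem the order of any subgroup divides 14; the divisors of 14 are 1, 2, 7, 14.

Answer: 1, 2, 7, 14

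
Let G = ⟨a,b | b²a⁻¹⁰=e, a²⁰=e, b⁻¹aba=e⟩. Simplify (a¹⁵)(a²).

Compute (a¹⁵) · (a²) by multiplying left to right and reducing via the relations at each step:
  (a¹⁵) · a² = a¹⁷

Answer: a¹⁷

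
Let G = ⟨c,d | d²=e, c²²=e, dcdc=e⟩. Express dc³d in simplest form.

Multiply left to right, reducing at each step:
  d · c³ = c¹⁹d
  (c¹⁹d) · d = c¹⁹

Answer: c¹⁹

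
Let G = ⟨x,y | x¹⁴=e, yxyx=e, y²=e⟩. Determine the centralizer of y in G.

⟨y⟩ ⊆ C_G(y) since powers of y commute with y; so |C_G(y)| ≥ |⟨y⟩| = 2.
By orbit–stabilizer, |C_G(y)| = |G| / |conj. class of y| = 28 / 7 = 4.
The 4 elements commuting with y are {e, x⁷, y, x⁷y}.

Answer: {e, x⁷, y, x⁷y}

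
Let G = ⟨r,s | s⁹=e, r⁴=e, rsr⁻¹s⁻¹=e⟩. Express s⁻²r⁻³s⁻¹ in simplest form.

Multiply left to right, reducing at each step:
  (s⁷) · r⁻³ = rs⁷
  (rs⁷) · s⁻¹ = rs⁶

Answer: rs⁶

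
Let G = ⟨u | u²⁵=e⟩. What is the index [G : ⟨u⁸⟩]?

First find ord(u⁸) by computing successive powers:
  (u⁸)¹ = u⁸, (u⁸)² = u¹⁶, (u⁸)³ = u²⁴, (u⁸)⁴ = u⁷, (u⁸)⁵ = u¹⁵, (u⁸)⁶ = u²³, (u⁸)⁷ = u⁶, (u⁸)⁸ = u¹⁴, (u⁸)⁹ = u²², (u⁸)¹⁰ = u⁵, (u⁸)¹¹ = u¹³, (u⁸)¹² = u²¹, (u⁸)¹³ = u⁴, (u⁸)¹⁴ = u¹², (u⁸)¹⁵ = u²⁰, (u⁸)¹⁶ = u³, (u⁸)¹⁷ = u¹¹, (u⁸)¹⁸ = u¹⁹, (u⁸)¹⁹ = u², (u⁸)²⁰ = u¹⁰, (u⁸)²¹ = u¹⁸, (u⁸)²² = u, (u⁸)²³ = u⁹, (u⁸)²⁴ = u¹⁷, (u⁸)²⁵ = e.
So |⟨u⁸⟩| = ord(u⁸) = 25. With |G| = 25, by Lagrange [G : ⟨u⁸⟩] = 25/25 = 1.

Answer: 1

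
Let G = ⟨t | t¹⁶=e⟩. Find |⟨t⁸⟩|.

|⟨t⁸⟩| equals the order of t⁸. Compute successive powers until reaching e:
  (t⁸)¹ = t⁸, (t⁸)² = e.
The smallest positive k with (t⁸)ᵏ = e is 2, so |⟨t⁸⟩| = 2.

Answer: 2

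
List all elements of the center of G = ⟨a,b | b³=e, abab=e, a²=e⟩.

An element z ∈ Z(G) iff z commutes with every generator.
For example e is central: e·a = a = a·e; e·b = b = b·e.
Whereas a ∉ Z(G) since a·b = ab ≠ ab² = b·a.
Checking each of the 6 elements this way gives Z(G) = {e}, of order 1.

Answer: {e}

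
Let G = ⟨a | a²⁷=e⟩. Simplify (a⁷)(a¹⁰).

Compute (a⁷) · (a¹⁰) by multiplying left to right and reducing via the relations at each step:
  (a⁷) · a¹⁰ = a¹⁷

Answer: a¹⁷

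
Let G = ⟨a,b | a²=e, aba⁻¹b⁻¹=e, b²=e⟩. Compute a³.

Compute successive powers of a, reducing at each step:
  a²: a · a = e
  a³: e · a = a

Answer: a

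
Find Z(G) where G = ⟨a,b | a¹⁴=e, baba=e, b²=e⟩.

An element z ∈ Z(G) iff z commutes with every generator.
For example a⁷ is central: (a⁷)·a = a⁸ = a·(a⁷); (a⁷)·b = a⁷b = b·(a⁷).
Whereas a ∉ Z(G) since a·b = ab ≠ a¹³b = b·a.
Checking each of the 28 elements this way gives Z(G) = {e, a⁷}, of order 2.

Answer: {e, a⁷}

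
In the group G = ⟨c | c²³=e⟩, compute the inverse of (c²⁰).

The order of (c²⁰) is 23 (smallest k with (c²⁰)ᵏ = e), so (c²⁰)⁻¹ = (c²⁰)²² = c³.
Check: (c²⁰) · (c³) → (c²⁰) · c³ = e, giving e as required.

Answer: c³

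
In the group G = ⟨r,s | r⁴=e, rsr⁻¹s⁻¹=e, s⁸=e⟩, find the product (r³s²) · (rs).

Compute (r³s²) · (rs) by multiplying left to right and reducing via the relations at each step:
  (r³s²) · r = s²
  (s²) · s = s³

Answer: s³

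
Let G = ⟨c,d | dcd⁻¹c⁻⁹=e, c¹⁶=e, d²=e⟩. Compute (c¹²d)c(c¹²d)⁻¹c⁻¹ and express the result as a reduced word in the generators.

[(c¹²d), c] = (c¹²d)·c·(c¹²d)⁻¹·c⁻¹.
  (c¹²d) · c = c⁵d
  (c⁵d) · (c⁴d) = c⁹
  (c⁹) · (c¹⁵) = c⁸

Answer: c⁸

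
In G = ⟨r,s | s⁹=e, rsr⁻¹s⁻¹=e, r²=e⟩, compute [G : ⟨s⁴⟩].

First find ord(s⁴) by computing successive powers:
  (s⁴)¹ = s⁴, (s⁴)² = s⁸, (s⁴)³ = s³, (s⁴)⁴ = s⁷, (s⁴)⁵ = s², (s⁴)⁶ = s⁶, (s⁴)⁷ = s, (s⁴)⁸ = s⁵, (s⁴)⁹ = e.
So |⟨s⁴⟩| = ord(s⁴) = 9. With |G| = 18, by Lagrange [G : ⟨s⁴⟩] = 18/9 = 2.

Answer: 2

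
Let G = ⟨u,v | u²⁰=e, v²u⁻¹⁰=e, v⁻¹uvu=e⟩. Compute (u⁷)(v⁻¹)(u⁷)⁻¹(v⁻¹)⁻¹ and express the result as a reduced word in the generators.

[(u⁷), (v⁻¹)] = (u⁷)·(v⁻¹)·(u⁷)⁻¹·(v⁻¹)⁻¹.
  (u⁷) · (v⁻¹) = u⁷v⁻¹
  (u⁷v⁻¹) · (u¹³) = u⁴v
  (u⁴v) · v = u¹⁴

Answer: u¹⁴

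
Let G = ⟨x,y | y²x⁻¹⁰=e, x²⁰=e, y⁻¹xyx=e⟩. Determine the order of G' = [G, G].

G' = [G, G] is generated by all commutators. The generator-pair commutators are: [x, y] = x².
The subgroup they normally generate is {e, x², x⁴, x⁶, x⁸, x¹⁰, x¹², x¹⁴, x¹⁶, x¹⁸}, of order 10.
Check: |G/G'| = 40/10 = 4 is the order of the abelianisation.

Answer: 10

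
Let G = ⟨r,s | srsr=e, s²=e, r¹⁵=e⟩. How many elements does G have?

Enumerate words in the generators, reducing via the relations: the distinct elements are
  {e, r, s, rs, r², r³, r⁴, r⁵, r⁶, r⁷, r⁸, r⁹, r²s, r³s, r¹², r¹³, r¹¹, r¹⁰, r¹⁴, r⁴s, r⁵s, r⁶s, r⁷s, r⁸s, r⁹s, r¹²s, r¹³s, r¹¹s, r¹⁰s, r¹⁴s}.
No further products give new elements, so |G| = 30.

Answer: 30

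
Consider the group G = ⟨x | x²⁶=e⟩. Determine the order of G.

G is generated by a single element, so G is cyclic. The relator gives x²⁶ = e and no smaller power is forced to be e, so the 26 powers {e, x, x², x³, x⁴, x⁵, x⁶, x⁷, x⁸, x⁹, x²², x²³, x²¹, x²⁰, x²⁴, x²⁵, x¹², x¹³, x¹¹, x¹⁰, x¹⁴, x¹⁵, x¹⁶, x¹⁷, x¹⁸, x¹⁹} are distinct. Hence |G| = 26.

Answer: 26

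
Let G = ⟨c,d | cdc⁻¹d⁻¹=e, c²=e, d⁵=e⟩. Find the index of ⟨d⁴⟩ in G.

First find ord(d⁴) by computing successive powers:
  (d⁴)¹ = d⁴, (d⁴)² = d³, (d⁴)³ = d², (d⁴)⁴ = d, (d⁴)⁵ = e.
So |⟨d⁴⟩| = ord(d⁴) = 5. With |G| = 10, by Lagrange [G : ⟨d⁴⟩] = 10/5 = 2.

Answer: 2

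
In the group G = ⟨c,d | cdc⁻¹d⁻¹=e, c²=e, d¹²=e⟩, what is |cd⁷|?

Compute successive powers until reaching e:
  (cd⁷)¹ = cd⁷, (cd⁷)² = d², (cd⁷)³ = cd⁹, (cd⁷)⁴ = d⁴, (cd⁷)⁵ = cd¹¹, (cd⁷)⁶ = d⁶, (cd⁷)⁷ = cd, (cd⁷)⁸ = d⁸, (cd⁷)⁹ = cd³, (cd⁷)¹⁰ = d¹⁰, (cd⁷)¹¹ = cd⁵, (cd⁷)¹² = e.
The smallest positive k with (cd⁷)ᵏ = e is 12.

Answer: 12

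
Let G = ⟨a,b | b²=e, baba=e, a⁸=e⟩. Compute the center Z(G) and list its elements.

An element z ∈ Z(G) iff z commutes with every generator.
For example a⁴ is central: (a⁴)·a = a⁵ = a·(a⁴); (a⁴)·b = a⁴b = b·(a⁴).
Whereas a ∉ Z(G) since a·b = ab ≠ a⁷b = b·a.
Checking each of the 16 elements this way gives Z(G) = {e, a⁴}, of order 2.

Answer: {e, a⁴}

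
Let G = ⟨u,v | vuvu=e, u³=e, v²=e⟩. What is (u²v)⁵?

Compute successive powers of (u²v), reducing at each step:
  (u²v)²: (u²v) · u² = v;   v · v = e
  (u²v)³: e · u² = u²;   (u²) · v = u²v
  (u²v)⁴: (u²v) · u² = v;   v · v = e
  (u²v)⁵: e · u² = u²;   (u²) · v = u²v

Answer: u²v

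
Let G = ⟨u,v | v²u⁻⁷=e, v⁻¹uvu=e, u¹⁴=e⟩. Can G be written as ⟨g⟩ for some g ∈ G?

Every cyclic group is abelian. But u·v = uv while v·u = u⁶v⁻¹, so u·v ≠ v·u and G is not abelian. Hence G is not cyclic.

Answer: No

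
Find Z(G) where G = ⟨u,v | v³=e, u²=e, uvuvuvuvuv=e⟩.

An element z ∈ Z(G) iff z commutes with every generator.
For example e is central: e·u = u = u·e; e·v = v = v·e.
Whereas u ∉ Z(G) since u·v = uv ≠ vu = v·u.
Checking each of the 60 elements this way gives Z(G) = {e}, of order 1.

Answer: {e}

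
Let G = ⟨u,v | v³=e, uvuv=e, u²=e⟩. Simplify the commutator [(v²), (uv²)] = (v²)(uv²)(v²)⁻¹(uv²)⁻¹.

[(v²), (uv²)] = (v²)·(uv²)·(v²)⁻¹·(uv²)⁻¹.
  (v²) · (uv²) = u
  u · v = uv
  (uv) · (uv²) = v

Answer: v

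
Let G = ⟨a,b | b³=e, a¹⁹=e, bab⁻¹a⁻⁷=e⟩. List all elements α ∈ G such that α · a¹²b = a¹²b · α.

⟨a¹²b⟩ ⊆ C_G(a¹²b) since powers of a¹²b commute with a¹²b; so |C_G(a¹²b)| ≥ |⟨a¹²b⟩| = 3.
By orbit–stabilizer, |C_G(a¹²b)| = |G| / |conj. class of a¹²b| = 57 / 19 = 3.
The 3 elements commuting with a¹²b are {e, ab², a¹²b}.

Answer: {e, ab², a¹²b}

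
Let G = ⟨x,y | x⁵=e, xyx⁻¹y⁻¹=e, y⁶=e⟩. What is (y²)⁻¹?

The order of (y²) is 3 (smallest k with (y²)ᵏ = e), so (y²)⁻¹ = (y²)² = y⁴.
Check: (y²) · (y⁴) → (y²) · y⁴ = e, giving e as required.

Answer: y⁴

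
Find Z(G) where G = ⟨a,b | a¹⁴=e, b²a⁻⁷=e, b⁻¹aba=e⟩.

An element z ∈ Z(G) iff z commutes with every generator.
For example a⁷ is central: (a⁷)·a = a⁸ = a·(a⁷); (a⁷)·b = b⁻¹ = b·(a⁷).
Whereas a ∉ Z(G) since a·b = ab ≠ a⁶b⁻¹ = b·a.
Checking each of the 28 elements this way gives Z(G) = {e, a⁷}, of order 2.

Answer: {e, a⁷}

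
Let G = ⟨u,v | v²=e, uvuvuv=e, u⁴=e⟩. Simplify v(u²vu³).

Compute v · (u²vu³) by multiplying left to right and reducing via the relations at each step:
  v · u² = vu²
  (vu²) · v = vu²v
  (vu²v) · u³ = uvu²v

Answer: uvu²v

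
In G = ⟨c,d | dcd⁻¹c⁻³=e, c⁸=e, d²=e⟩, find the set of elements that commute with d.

⟨d⟩ ⊆ C_G(d) since powers of d commute with d; so |C_G(d)| ≥ |⟨d⟩| = 2.
By orbit–stabilizer, |C_G(d)| = |G| / |conj. class of d| = 16 / 4 = 4.
The 4 elements commuting with d are {e, c⁴, d, c⁴d}.

Answer: {e, c⁴, d, c⁴d}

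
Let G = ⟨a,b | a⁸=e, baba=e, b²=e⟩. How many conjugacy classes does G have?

The conjugacy classes (representative and size) are:
  [e] (size 1), [a] (size 2), [a⁶] (size 2), [a³] (size 2), [a⁴] (size 1), [b] (size 4), [a⁵b] (size 4).
Class equation: 1 + 2 + 2 + 2 + 1 + 4 + 4 = 16 = |G|. So G has 7 conjugacy classes.

Answer: 7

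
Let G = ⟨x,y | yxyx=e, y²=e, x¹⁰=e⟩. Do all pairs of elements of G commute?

x·y = xy but y·x = x⁹y, so x·y ≠ y·x and G is not abelian.

Answer: No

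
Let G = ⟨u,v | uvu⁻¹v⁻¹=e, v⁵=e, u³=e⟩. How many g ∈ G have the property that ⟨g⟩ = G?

G is cyclic of order 15. An element generates G iff its order is 15, and a cyclic group of order 15 has exactly φ(15) = 8 such elements.

Answer: 8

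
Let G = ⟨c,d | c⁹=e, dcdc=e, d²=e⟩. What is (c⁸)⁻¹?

The order of (c⁸) is 9 (smallest k with (c⁸)ᵏ = e), so (c⁸)⁻¹ = (c⁸)⁸ = c.
Check: (c⁸) · c → (c⁸) · c = e, giving e as required.

Answer: c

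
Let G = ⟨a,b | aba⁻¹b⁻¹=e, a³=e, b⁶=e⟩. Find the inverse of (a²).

The order of (a²) is 3 (smallest k with (a²)ᵏ = e), so (a²)⁻¹ = (a²)² = a.
Check: (a²) · a → (a²) · a = e, giving e as required.

Answer: a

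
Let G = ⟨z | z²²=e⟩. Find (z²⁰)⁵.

Compute successive powers of (z²⁰), reducing at each step:
  (z²⁰)²: (z²⁰) · z²⁰ = z¹⁸
  (z²⁰)³: (z¹⁸) · z²⁰ = z¹⁶
  (z²⁰)⁴: (z¹⁶) · z²⁰ = z¹⁴
  (z²⁰)⁵: (z¹⁴) · z²⁰ = z¹²

Answer: z¹²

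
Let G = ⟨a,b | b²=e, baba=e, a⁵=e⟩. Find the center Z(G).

An element z ∈ Z(G) iff z commutes with every generator.
For example e is central: e·a = a = a·e; e·b = b = b·e.
Whereas a ∉ Z(G) since a·b = ab ≠ a⁴b = b·a.
Checking each of the 10 elements this way gives Z(G) = {e}, of order 1.

Answer: {e}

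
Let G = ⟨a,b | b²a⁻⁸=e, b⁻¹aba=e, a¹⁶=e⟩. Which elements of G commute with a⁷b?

⟨a⁷b⟩ ⊆ C_G(a⁷b) since powers of a⁷b commute with a⁷b; so |C_G(a⁷b)| ≥ |⟨a⁷b⟩| = 4.
By orbit–stabilizer, |C_G(a⁷b)| = |G| / |conj. class of a⁷b| = 32 / 8 = 4.
The 4 elements commuting with a⁷b are {e, a⁸, a⁷b, a⁷b⁻¹}.

Answer: {e, a⁸, a⁷b, a⁷b⁻¹}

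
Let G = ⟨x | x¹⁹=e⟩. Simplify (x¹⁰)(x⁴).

Compute (x¹⁰) · (x⁴) by multiplying left to right and reducing via the relations at each step:
  (x¹⁰) · x⁴ = x¹⁴

Answer: x¹⁴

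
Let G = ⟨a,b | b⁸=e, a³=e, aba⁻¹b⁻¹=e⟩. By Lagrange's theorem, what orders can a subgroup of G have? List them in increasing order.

|G| = 24 = 2³ · 3. By Lagrange's theorem the order of any subgroup divides 24; the divisors of 24 are 1, 2, 3, 4, 6, 8, 12, 24.

Answer: 1, 2, 3, 4, 6, 8, 12, 24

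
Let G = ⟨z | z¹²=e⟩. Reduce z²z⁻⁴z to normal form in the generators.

Multiply left to right, reducing at each step:
  (z²) · z⁻⁴ = z¹⁰
  (z¹⁰) · z = z¹¹

Answer: z¹¹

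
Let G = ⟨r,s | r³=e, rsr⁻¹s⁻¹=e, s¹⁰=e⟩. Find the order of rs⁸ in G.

Compute successive powers until reaching e:
  (rs⁸)¹ = rs⁸, (rs⁸)² = r²s⁶, (rs⁸)³ = s⁴, (rs⁸)⁴ = rs², (rs⁸)⁵ = r², (rs⁸)⁶ = s⁸, (rs⁸)⁷ = rs⁶, (rs⁸)⁸ = r²s⁴, (rs⁸)⁹ = s², (rs⁸)¹⁰ = r, (rs⁸)¹¹ = r²s⁸, (rs⁸)¹² = s⁶, (rs⁸)¹³ = rs⁴, (rs⁸)¹⁴ = r²s², (rs⁸)¹⁵ = e.
The smallest positive k with (rs⁸)ᵏ = e is 15.

Answer: 15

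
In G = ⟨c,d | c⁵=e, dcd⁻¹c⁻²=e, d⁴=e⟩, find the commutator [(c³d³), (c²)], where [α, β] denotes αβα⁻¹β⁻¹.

[(c³d³), (c²)] = (c³d³)·(c²)·(c³d³)⁻¹·(c²)⁻¹.
  (c³d³) · (c²) = c⁴d³
  (c⁴d³) · (c⁴d) = c
  c · (c³) = c⁴

Answer: c⁴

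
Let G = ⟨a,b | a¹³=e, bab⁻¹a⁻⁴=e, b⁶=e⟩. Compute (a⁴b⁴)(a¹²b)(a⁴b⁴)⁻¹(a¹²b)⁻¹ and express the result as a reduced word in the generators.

[(a⁴b⁴), (a¹²b)] = (a⁴b⁴)·(a¹²b)·(a⁴b⁴)⁻¹·(a¹²b)⁻¹.
  (a⁴b⁴) · (a¹²b) = a⁸b⁵
  (a⁸b⁵) · (ab²) = a⁵b
  (a⁵b) · (a¹⁰b⁵) = a⁶

Answer: a⁶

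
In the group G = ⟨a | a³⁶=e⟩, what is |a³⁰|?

Compute successive powers until reaching e:
  (a³⁰)¹ = a³⁰, (a³⁰)² = a²⁴, (a³⁰)³ = a¹⁸, (a³⁰)⁴ = a¹², (a³⁰)⁵ = a⁶, (a³⁰)⁶ = e.
The smallest positive k with (a³⁰)ᵏ = e is 6.

Answer: 6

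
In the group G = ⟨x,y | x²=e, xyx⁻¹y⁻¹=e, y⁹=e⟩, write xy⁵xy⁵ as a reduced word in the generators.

Multiply left to right, reducing at each step:
  x · y⁵ = xy⁵
  (xy⁵) · x = y⁵
  (y⁵) · y⁵ = y

Answer: y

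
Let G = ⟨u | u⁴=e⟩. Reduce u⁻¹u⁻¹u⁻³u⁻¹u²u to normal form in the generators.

Multiply left to right, reducing at each step:
  (u³) · u⁻¹ = u²
  (u²) · u⁻³ = u³
  (u³) · u⁻¹ = u²
  (u²) · u² = e
  e · u = u

Answer: u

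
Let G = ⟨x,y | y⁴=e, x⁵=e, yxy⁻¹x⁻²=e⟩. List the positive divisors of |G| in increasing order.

|G| = 20 = 2² · 5. By Lagrange's theorem the order of any subgroup divides 20; the divisors of 20 are 1, 2, 4, 5, 10, 20.

Answer: 1, 2, 4, 5, 10, 20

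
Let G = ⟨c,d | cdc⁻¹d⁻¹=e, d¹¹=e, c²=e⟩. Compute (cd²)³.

Compute successive powers of (cd²), reducing at each step:
  (cd²)²: (cd²) · c = d²;   (d²) · d² = d⁴
  (cd²)³: (d⁴) · c = cd⁴;   (cd⁴) · d² = cd⁶

Answer: cd⁶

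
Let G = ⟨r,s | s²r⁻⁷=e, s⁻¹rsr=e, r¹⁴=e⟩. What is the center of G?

An element z ∈ Z(G) iff z commutes with every generator.
For example r⁷ is central: (r⁷)·r = r⁸ = r·(r⁷); (r⁷)·s = s⁻¹ = s·(r⁷).
Whereas r ∉ Z(G) since r·s = rs ≠ r⁶s⁻¹ = s·r.
Checking each of the 28 elements this way gives Z(G) = {e, r⁷}, of order 2.

Answer: {e, r⁷}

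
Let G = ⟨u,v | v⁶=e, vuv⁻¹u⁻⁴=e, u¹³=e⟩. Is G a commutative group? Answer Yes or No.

u·v = uv but v·u = u⁴v, so u·v ≠ v·u and G is not abelian.

Answer: No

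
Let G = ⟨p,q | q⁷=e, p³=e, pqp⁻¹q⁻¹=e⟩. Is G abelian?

Each pair of generators commutes: p·q = pq = q·p. Since the generators pairwise commute, every element of G commutes with every other, so G is abelian.

Answer: Yes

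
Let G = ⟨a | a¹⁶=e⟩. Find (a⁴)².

Compute successive powers of (a⁴), reducing at each step:
  (a⁴)²: (a⁴) · a⁴ = a⁸

Answer: a⁸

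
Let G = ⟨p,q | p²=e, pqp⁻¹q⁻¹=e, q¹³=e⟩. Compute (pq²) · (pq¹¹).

Compute (pq²) · (pq¹¹) by multiplying left to right and reducing via the relations at each step:
  (pq²) · p = q²
  (q²) · q¹¹ = e

Answer: e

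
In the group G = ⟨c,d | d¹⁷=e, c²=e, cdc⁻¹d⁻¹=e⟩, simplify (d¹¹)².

Compute successive powers of (d¹¹), reducing at each step:
  (d¹¹)²: (d¹¹) · d¹¹ = d⁵

Answer: d⁵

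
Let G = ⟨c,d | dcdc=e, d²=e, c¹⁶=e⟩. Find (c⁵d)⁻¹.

The order of (c⁵d) is 2 (smallest k with (c⁵d)ᵏ = e), so (c⁵d)⁻¹ = (c⁵d)¹ = c⁵d.
Check: (c⁵d) · (c⁵d) → (c⁵d) · c⁵ = d;   d · d = e, giving e as required.

Answer: c⁵d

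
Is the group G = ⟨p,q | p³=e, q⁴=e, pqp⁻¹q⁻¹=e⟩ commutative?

Each pair of generators commutes: p·q = pq = q·p. Since the generators pairwise commute, every element of G commutes with every other, so G is abelian.

Answer: Yes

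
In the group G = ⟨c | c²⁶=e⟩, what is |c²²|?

Compute successive powers until reaching e:
  (c²²)¹ = c²², (c²²)² = c¹⁸, (c²²)³ = c¹⁴, (c²²)⁴ = c¹⁰, (c²²)⁵ = c⁶, (c²²)⁶ = c², (c²²)⁷ = c²⁴, (c²²)⁸ = c²⁰, (c²²)⁹ = c¹⁶, (c²²)¹⁰ = c¹², (c²²)¹¹ = c⁸, (c²²)¹² = c⁴, (c²²)¹³ = e.
The smallest positive k with (c²²)ᵏ = e is 13.

Answer: 13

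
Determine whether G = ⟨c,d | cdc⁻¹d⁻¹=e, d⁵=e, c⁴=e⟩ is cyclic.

|G| = 20. The element cd has order 20 (its powers give 20 distinct elements), so ⟨cd⟩ = G and G is cyclic.

Answer: Yes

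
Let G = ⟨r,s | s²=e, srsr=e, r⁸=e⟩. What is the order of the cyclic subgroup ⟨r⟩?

|⟨r⟩| equals the order of r. Compute successive powers until reaching e:
  r¹ = r, r² = r², r³ = r³, r⁴ = r⁴, r⁵ = r⁵, r⁶ = r⁶, r⁷ = r⁷, r⁸ = e.
The smallest positive k with rᵏ = e is 8, so |⟨r⟩| = 8.

Answer: 8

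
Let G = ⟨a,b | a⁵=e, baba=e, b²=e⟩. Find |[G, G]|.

G' = [G, G] is generated by all commutators. The generator-pair commutators are: [a, b] = a².
The subgroup they normally generate is {e, a, a², a³, a⁴}, of order 5.
Check: |G/G'| = 10/5 = 2 is the order of the abelianisation.

Answer: 5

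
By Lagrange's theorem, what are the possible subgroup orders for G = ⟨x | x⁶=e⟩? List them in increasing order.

|G| = 6 = 2 · 3. By Lagrange's theorem the order of any subgroup divides 6; the divisors of 6 are 1, 2, 3, 6.

Answer: 1, 2, 3, 6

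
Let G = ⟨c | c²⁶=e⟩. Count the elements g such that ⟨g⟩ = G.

G is cyclic of order 26. An element generates G iff its order is 26, and a cyclic group of order 26 has exactly φ(26) = 12 such elements.

Answer: 12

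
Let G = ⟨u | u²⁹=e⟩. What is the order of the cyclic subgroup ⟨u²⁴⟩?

|⟨u²⁴⟩| equals the order of u²⁴. Compute successive powers until reaching e:
  (u²⁴)¹ = u²⁴, (u²⁴)² = u¹⁹, (u²⁴)³ = u¹⁴, (u²⁴)⁴ = u⁹, (u²⁴)⁵ = u⁴, (u²⁴)⁶ = u²⁸, (u²⁴)⁷ = u²³, (u²⁴)⁸ = u¹⁸, (u²⁴)⁹ = u¹³, (u²⁴)¹⁰ = u⁸, (u²⁴)¹¹ = u³, (u²⁴)¹² = u²⁷, (u²⁴)¹³ = u²², (u²⁴)¹⁴ = u¹⁷, (u²⁴)¹⁵ = u¹², (u²⁴)¹⁶ = u⁷, (u²⁴)¹⁷ = u², (u²⁴)¹⁸ = u²⁶, (u²⁴)¹⁹ = u²¹, (u²⁴)²⁰ = u¹⁶, (u²⁴)²¹ = u¹¹, (u²⁴)²² = u⁶, (u²⁴)²³ = u, (u²⁴)²⁴ = u²⁵, (u²⁴)²⁵ = u²⁰, (u²⁴)²⁶ = u¹⁵, (u²⁴)²⁷ = u¹⁰, (u²⁴)²⁸ = u⁵, (u²⁴)²⁹ = e.
The smallest positive k with (u²⁴)ᵏ = e is 29, so |⟨u²⁴⟩| = 29.

Answer: 29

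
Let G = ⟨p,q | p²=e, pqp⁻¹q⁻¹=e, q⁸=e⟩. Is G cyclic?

|G| = 16, but the maximum element order in G is 8 < 16. No single element generates all of G, so G is not cyclic.

Answer: No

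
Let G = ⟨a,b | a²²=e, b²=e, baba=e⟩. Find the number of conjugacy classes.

The conjugacy classes (representative and size) are:
  [e] (size 1), [a] (size 2), [a²] (size 2), [a¹⁹] (size 2), [a⁴] (size 2), [a⁵] (size 2), [a⁶] (size 2), [a⁷] (size 2), [a⁸] (size 2), [a¹³] (size 2), [a¹⁰] (size 2), [a¹¹] (size 1), [a⁶b] (size 11), [ab] (size 11).
Class equation: 1 + 2 + 2 + 2 + 2 + 2 + 2 + 2 + 2 + 2 + 2 + 1 + 11 + 11 = 44 = |G|. So G has 14 conjugacy classes.

Answer: 14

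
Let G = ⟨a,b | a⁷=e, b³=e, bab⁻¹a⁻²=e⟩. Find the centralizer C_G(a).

⟨a⟩ ⊆ C_G(a) since powers of a commute with a; so |C_G(a)| ≥ |⟨a⟩| = 7.
By orbit–stabilizer, |C_G(a)| = |G| / |conj. class of a| = 21 / 3 = 7.
The 7 elements commuting with a are {e, a, a², a³, a⁴, a⁵, a⁶}.

Answer: {e, a, a², a³, a⁴, a⁵, a⁶}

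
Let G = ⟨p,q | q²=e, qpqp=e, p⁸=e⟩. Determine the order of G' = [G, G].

G' = [G, G] is generated by all commutators. The generator-pair commutators are: [p, q] = p².
The subgroup they normally generate is {e, p², p⁴, p⁶}, of order 4.
Check: |G/G'| = 16/4 = 4 is the order of the abelianisation.

Answer: 4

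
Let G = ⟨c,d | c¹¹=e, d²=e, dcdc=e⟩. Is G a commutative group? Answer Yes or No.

c·d = cd but d·c = c¹⁰d, so c·d ≠ d·c and G is not abelian.

Answer: No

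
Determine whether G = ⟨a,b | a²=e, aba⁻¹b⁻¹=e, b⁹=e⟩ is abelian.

Each pair of generators commutes: a·b = ab = b·a. Since the generators pairwise commute, every element of G commutes with every other, so G is abelian.

Answer: Yes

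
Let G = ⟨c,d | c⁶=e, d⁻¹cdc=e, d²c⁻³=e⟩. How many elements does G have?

Enumerate words in the generators, reducing via the relations: the distinct elements are
  {c, d, e, cd, c², c³, c⁴, c⁵, c²d, d⁻¹, cd⁻¹, c²d⁻¹}.
No further products give new elements, so |G| = 12.

Answer: 12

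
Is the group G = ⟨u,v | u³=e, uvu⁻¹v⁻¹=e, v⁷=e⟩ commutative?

Each pair of generators commutes: u·v = uv = v·u. Since the generators pairwise commute, every element of G commutes with every other, so G is abelian.

Answer: Yes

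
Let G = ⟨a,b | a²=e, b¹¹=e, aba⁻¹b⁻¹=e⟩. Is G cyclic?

|G| = 22. The element ab has order 22 (its powers give 22 distinct elements), so ⟨ab⟩ = G and G is cyclic.

Answer: Yes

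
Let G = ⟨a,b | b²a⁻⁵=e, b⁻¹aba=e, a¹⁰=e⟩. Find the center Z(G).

An element z ∈ Z(G) iff z commutes with every generator.
For example a⁵ is central: (a⁵)·a = a⁶ = a·(a⁵); (a⁵)·b = b⁻¹ = b·(a⁵).
Whereas a ∉ Z(G) since a·b = ab ≠ a⁴b⁻¹ = b·a.
Checking each of the 20 elements this way gives Z(G) = {e, a⁵}, of order 2.

Answer: {e, a⁵}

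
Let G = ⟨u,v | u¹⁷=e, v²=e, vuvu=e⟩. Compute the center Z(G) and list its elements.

An element z ∈ Z(G) iff z commutes with every generator.
For example e is central: e·u = u = u·e; e·v = v = v·e.
Whereas u ∉ Z(G) since u·v = uv ≠ u¹⁶v = v·u.
Checking each of the 34 elements this way gives Z(G) = {e}, of order 1.

Answer: {e}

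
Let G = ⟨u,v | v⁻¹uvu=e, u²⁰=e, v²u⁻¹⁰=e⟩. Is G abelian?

u·v = uv but v·u = u⁹v⁻¹, so u·v ≠ v·u and G is not abelian.

Answer: No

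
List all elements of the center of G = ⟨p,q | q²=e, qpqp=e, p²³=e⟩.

An element z ∈ Z(G) iff z commutes with every generator.
For example e is central: e·p = p = p·e; e·q = q = q·e.
Whereas p ∉ Z(G) since p·q = pq ≠ p²²q = q·p.
Checking each of the 46 elements this way gives Z(G) = {e}, of order 1.

Answer: {e}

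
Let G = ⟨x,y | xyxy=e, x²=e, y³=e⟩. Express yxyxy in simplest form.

Multiply left to right, reducing at each step:
  y · x = xy²
  (xy²) · y = x
  x · x = e
  e · y = y

Answer: y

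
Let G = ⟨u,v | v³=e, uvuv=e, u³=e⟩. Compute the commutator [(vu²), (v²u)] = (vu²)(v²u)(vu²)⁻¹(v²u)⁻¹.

[(vu²), (v²u)] = (vu²)·(v²u)·(vu²)⁻¹·(v²u)⁻¹.
  (vu²) · (v²u) = uv
  (uv) · (uv²) = v
  v · (u²v) = uv²u

Answer: uv²u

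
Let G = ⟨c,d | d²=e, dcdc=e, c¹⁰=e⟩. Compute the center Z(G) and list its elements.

An element z ∈ Z(G) iff z commutes with every generator.
For example c⁵ is central: (c⁵)·c = c⁶ = c·(c⁵); (c⁵)·d = c⁵d = d·(c⁵).
Whereas c ∉ Z(G) since c·d = cd ≠ c⁹d = d·c.
Checking each of the 20 elements this way gives Z(G) = {e, c⁵}, of order 2.

Answer: {e, c⁵}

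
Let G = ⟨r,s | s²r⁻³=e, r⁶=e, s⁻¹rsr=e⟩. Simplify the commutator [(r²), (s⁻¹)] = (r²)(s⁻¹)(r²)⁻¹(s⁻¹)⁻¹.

[(r²), (s⁻¹)] = (r²)·(s⁻¹)·(r²)⁻¹·(s⁻¹)⁻¹.
  (r²) · (s⁻¹) = r²s⁻¹
  (r²s⁻¹) · (r⁴) = rs
  (rs) · s = r⁴

Answer: r⁴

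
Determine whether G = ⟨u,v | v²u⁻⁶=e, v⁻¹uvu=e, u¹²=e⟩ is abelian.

u·v = uv but v·u = u⁵v⁻¹, so u·v ≠ v·u and G is not abelian.

Answer: No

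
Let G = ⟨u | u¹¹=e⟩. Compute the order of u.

Compute successive powers until reaching e:
  u¹ = u, u² = u², u³ = u³, u⁴ = u⁴, u⁵ = u⁵, u⁶ = u⁶, u⁷ = u⁷, u⁸ = u⁸, u⁹ = u⁹, u¹⁰ = u¹⁰, u¹¹ = e.
The smallest positive k with uᵏ = e is 11.

Answer: 11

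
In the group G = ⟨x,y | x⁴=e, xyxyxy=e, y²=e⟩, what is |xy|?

Compute successive powers until reaching e:
  (xy)¹ = xy, (xy)² = yx³, (xy)³ = e.
The smallest positive k with (xy)ᵏ = e is 3.

Answer: 3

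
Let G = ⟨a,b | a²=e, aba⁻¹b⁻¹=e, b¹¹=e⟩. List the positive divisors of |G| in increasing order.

|G| = 22 = 2 · 11. By Lagrange's theorem the order of any subgroup divides 22; the divisors of 22 are 1, 2, 11, 22.

Answer: 1, 2, 11, 22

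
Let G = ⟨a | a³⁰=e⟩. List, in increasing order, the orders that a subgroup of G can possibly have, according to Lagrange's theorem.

|G| = 30 = 2 · 3 · 5. By Lagrange's theorem the order of any subgroup divides 30; the divisors of 30 are 1, 2, 3, 5, 6, 10, 15, 30.

Answer: 1, 2, 3, 5, 6, 10, 15, 30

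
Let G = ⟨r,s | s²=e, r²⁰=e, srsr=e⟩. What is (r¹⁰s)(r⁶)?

Compute (r¹⁰s) · (r⁶) by multiplying left to right and reducing via the relations at each step:
  (r¹⁰s) · r⁶ = r⁴s

Answer: r⁴s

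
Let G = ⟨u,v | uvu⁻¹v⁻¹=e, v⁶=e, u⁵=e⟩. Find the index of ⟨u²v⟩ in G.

First find ord(u²v) by computing successive powers:
  (u²v)¹ = u²v, (u²v)² = u⁴v², (u²v)³ = uv³, (u²v)⁴ = u³v⁴, (u²v)⁵ = v⁵, (u²v)⁶ = u², (u²v)⁷ = u⁴v, (u²v)⁸ = uv², (u²v)⁹ = u³v³, (u²v)¹⁰ = v⁴, (u²v)¹¹ = u²v⁵, (u²v)¹² = u⁴, (u²v)¹³ = uv, (u²v)¹⁴ = u³v², (u²v)¹⁵ = v³, (u²v)¹⁶ = u²v⁴, (u²v)¹⁷ = u⁴v⁵, (u²v)¹⁸ = u, (u²v)¹⁹ = u³v, (u²v)²⁰ = v², (u²v)²¹ = u²v³, (u²v)²² = u⁴v⁴, (u²v)²³ = uv⁵, (u²v)²⁴ = u³, (u²v)²⁵ = v, (u²v)²⁶ = u²v², (u²v)²⁷ = u⁴v³, (u²v)²⁸ = uv⁴, (u²v)²⁹ = u³v⁵, (u²v)³⁰ = e.
So |⟨u²v⟩| = ord(u²v) = 30. With |G| = 30, by Lagrange [G : ⟨u²v⟩] = 30/30 = 1.

Answer: 1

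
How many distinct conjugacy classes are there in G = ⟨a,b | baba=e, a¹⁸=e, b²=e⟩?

The conjugacy classes (representative and size) are:
  [e] (size 1), [a] (size 2), [a²] (size 2), [a³] (size 2), [a¹⁴] (size 2), [a⁵] (size 2), [a¹²] (size 2), [a⁷] (size 2), [a¹⁰] (size 2), [a⁹] (size 1), [a¹⁰b] (size 9), [ab] (size 9).
Class equation: 1 + 2 + 2 + 2 + 2 + 2 + 2 + 2 + 2 + 1 + 9 + 9 = 36 = |G|. So G has 12 conjugacy classes.

Answer: 12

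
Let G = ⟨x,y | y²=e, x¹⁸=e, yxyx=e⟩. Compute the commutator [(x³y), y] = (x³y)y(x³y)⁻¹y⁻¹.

[(x³y), y] = (x³y)·y·(x³y)⁻¹·y⁻¹.
  (x³y) · y = x³
  (x³) · (x³y) = x⁶y
  (x⁶y) · y = x⁶

Answer: x⁶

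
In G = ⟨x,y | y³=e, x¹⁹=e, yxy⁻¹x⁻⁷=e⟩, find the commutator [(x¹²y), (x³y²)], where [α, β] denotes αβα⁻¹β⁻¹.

[(x¹²y), (x³y²)] = (x¹²y)·(x³y²)·(x¹²y)⁻¹·(x³y²)⁻¹.
  (x¹²y) · (x³y²) = x¹⁴
  (x¹⁴) · (xy²) = x¹⁵y²
  (x¹⁵y²) · (x¹⁷y) = x¹²

Answer: x¹²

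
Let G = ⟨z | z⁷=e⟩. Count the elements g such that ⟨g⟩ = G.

G is cyclic of order 7. An element generates G iff its order is 7, and a cyclic group of order 7 has exactly φ(7) = 6 such elements.

Answer: 6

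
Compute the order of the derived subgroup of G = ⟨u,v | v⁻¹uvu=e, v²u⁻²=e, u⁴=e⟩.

G' = [G, G] is generated by all commutators. The generator-pair commutators are: [u, v] = u².
The subgroup they normally generate is {e, u²}, of order 2.
Check: |G/G'| = 8/2 = 4 is the order of the abelianisation.

Answer: 2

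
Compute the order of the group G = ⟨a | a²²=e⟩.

G is generated by a single element, so G is cyclic. The relator gives a²² = e and no smaller power is forced to be e, so the 22 powers {a, e, a², a³, a⁴, a⁵, a⁶, a⁷, a⁸, a⁹, a²¹, a²⁰, a¹², a¹³, a¹¹, a¹⁰, a¹⁴, a¹⁵, a¹⁶, a¹⁷, a¹⁸, a¹⁹} are distinct. Hence |G| = 22.

Answer: 22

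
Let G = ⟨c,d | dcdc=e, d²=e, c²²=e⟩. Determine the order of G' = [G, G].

G' = [G, G] is generated by all commutators. The generator-pair commutators are: [c, d] = c².
The subgroup they normally generate is {e, c², c⁴, c⁶, c⁸, c¹⁰, c¹², c¹⁴, c¹⁶, c¹⁸, c²⁰}, of order 11.
Check: |G/G'| = 44/11 = 4 is the order of the abelianisation.

Answer: 11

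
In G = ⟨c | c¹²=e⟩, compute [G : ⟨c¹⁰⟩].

First find ord(c¹⁰) by computing successive powers:
  (c¹⁰)¹ = c¹⁰, (c¹⁰)² = c⁸, (c¹⁰)³ = c⁶, (c¹⁰)⁴ = c⁴, (c¹⁰)⁵ = c², (c¹⁰)⁶ = e.
So |⟨c¹⁰⟩| = ord(c¹⁰) = 6. With |G| = 12, by Lagrange [G : ⟨c¹⁰⟩] = 12/6 = 2.

Answer: 2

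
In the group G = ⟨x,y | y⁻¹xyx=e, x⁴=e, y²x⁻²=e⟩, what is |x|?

Compute successive powers until reaching e:
  x¹ = x, x² = x², x³ = x³, x⁴ = e.
The smallest positive k with xᵏ = e is 4.

Answer: 4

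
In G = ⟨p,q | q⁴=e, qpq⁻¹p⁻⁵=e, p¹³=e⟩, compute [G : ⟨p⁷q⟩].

First find ord(p⁷q) by computing successive powers:
  (p⁷q)¹ = p⁷q, (p⁷q)² = p³q², (p⁷q)³ = p⁹q³, (p⁷q)⁴ = e.
So |⟨p⁷q⟩| = ord(p⁷q) = 4. With |G| = 52, by Lagrange [G : ⟨p⁷q⟩] = 52/4 = 13.

Answer: 13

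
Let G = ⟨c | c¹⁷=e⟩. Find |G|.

G is generated by a single element, so G is cyclic. The relator gives c¹⁷ = e and no smaller power is forced to be e, so the 17 powers {c, e, c², c³, c⁴, c⁵, c⁶, c⁷, c⁸, c⁹, c¹², c¹³, c¹¹, c¹⁰, c¹⁴, c¹⁵, c¹⁶} are distinct. Hence |G| = 17.

Answer: 17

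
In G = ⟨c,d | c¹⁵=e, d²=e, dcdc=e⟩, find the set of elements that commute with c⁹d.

⟨c⁹d⟩ ⊆ C_G(c⁹d) since powers of c⁹d commute with c⁹d; so |C_G(c⁹d)| ≥ |⟨c⁹d⟩| = 2.
By orbit–stabilizer, |C_G(c⁹d)| = |G| / |conj. class of c⁹d| = 30 / 15 = 2.
The 2 elements commuting with c⁹d are {e, c⁹d}.

Answer: {e, c⁹d}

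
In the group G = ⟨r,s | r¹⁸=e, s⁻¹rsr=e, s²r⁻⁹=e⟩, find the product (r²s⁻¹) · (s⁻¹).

Compute (r²s⁻¹) · (s⁻¹) by multiplying left to right and reducing via the relations at each step:
  (r²s⁻¹) · s⁻¹ = r¹¹

Answer: r¹¹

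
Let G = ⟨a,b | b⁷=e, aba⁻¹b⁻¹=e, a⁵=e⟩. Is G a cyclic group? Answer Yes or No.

|G| = 35. The element ab has order 35 (its powers give 35 distinct elements), so ⟨ab⟩ = G and G is cyclic.

Answer: Yes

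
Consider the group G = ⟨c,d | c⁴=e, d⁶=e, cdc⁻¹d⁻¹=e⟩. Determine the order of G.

Enumerate words in the generators, reducing via the relations: the distinct elements are
  {c, d, e, cd, c², c³, d², d³, d⁴, d⁵, cd², cd³, cd⁴, cd⁵, c²d, c³d, c²d², c²d³, c²d⁴, c²d⁵, c³d², c³d³, c³d⁴, c³d⁵}.
No further products give new elements, so |G| = 24.

Answer: 24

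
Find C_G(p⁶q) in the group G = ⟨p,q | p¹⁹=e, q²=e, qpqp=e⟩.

⟨p⁶q⟩ ⊆ C_G(p⁶q) since powers of p⁶q commute with p⁶q; so |C_G(p⁶q)| ≥ |⟨p⁶q⟩| = 2.
By orbit–stabilizer, |C_G(p⁶q)| = |G| / |conj. class of p⁶q| = 38 / 19 = 2.
The 2 elements commuting with p⁶q are {e, p⁶q}.

Answer: {e, p⁶q}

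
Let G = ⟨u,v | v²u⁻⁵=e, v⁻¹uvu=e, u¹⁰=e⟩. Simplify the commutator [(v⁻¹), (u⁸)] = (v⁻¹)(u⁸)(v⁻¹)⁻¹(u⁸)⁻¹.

[(v⁻¹), (u⁸)] = (v⁻¹)·(u⁸)·(v⁻¹)⁻¹·(u⁸)⁻¹.
  (v⁻¹) · (u⁸) = u²v⁻¹
  (u²v⁻¹) · v = u²
  (u²) · (u²) = u⁴

Answer: u⁴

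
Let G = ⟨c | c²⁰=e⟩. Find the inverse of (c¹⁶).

The order of (c¹⁶) is 5 (smallest k with (c¹⁶)ᵏ = e), so (c¹⁶)⁻¹ = (c¹⁶)⁴ = c⁴.
Check: (c¹⁶) · (c⁴) → (c¹⁶) · c⁴ = e, giving e as required.

Answer: c⁴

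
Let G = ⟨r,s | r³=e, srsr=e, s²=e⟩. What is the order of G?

Enumerate words in the generators, reducing via the relations: the distinct elements are
  {e, r, s, rs, r², r²s}.
No further products give new elements, so |G| = 6.

Answer: 6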